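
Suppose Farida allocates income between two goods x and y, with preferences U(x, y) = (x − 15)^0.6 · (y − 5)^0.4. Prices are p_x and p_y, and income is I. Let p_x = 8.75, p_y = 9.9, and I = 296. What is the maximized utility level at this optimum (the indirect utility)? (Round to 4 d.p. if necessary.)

V = 6.3958

MRS = (3/2)·(y−5)/(x−15). Tangency with p_x/p_y gives y−5 = (2/3)·(p_x/p_y)·(x−15).
After buying the subsistence bundle (15, 5), a share 0.6 of the remaining income goes to x: x* = 15 + 0.6·(I − 15p_x − 5p_y)/p_x.
Discretionary income = 296 − 15·8.75 − 5·9.9 = 115.25; x* = 15 + 0.6·115.25/8.75 = 22.9029; y* = 5 + 0.4·115.25/9.9 = 9.6566.
Utility at the optimum: U(22.9029, 9.6566) = 6.3958.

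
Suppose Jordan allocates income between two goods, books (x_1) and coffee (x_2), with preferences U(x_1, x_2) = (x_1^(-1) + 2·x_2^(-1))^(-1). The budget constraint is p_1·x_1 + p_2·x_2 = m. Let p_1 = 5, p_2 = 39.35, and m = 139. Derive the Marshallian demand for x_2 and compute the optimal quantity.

x_2* = 2.8213

MU_x_1 ∝ x_1^(-2), MU_x_2 ∝ 2·x_2^(-2), so MRS = (1/2)·(x_2/x_1)^(2) = p_1/p_2.
Hence x_2/x_1 = (2·p_1/p_2)^(1/(2)), i.e. raised to the 0.5 power.
Substitute x_2 = (x_2/x_1)·x_1 into the budget: x_1* = m/(p_1 + p_2·(x_2/x_1)).
Numerically x_2/x_1 = 0.504113, so x_1* = 139/(5 + 39.35·0.504113) = 5.5965 and x_2* = 0.504113·5.5965 = 2.8213.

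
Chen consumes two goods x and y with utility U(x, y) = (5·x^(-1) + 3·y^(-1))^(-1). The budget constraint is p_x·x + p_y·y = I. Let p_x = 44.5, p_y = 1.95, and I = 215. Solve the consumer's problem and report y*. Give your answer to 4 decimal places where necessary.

MU_x ∝ 5·x^(-2), MU_y ∝ 3·y^(-2), so MRS = (5/3)·(y/x)^(2) = p_x/p_y.
Solve for the ratio: y/x = [(3/5)·p_x/p_y]^(0.5).
Substitute y = (y/x)·x into the budget: x* = I/(p_x + p_y·(y/x)).
Numerically y/x = 3.700312, so x* = 215/(44.5 + 1.95·3.700312) = 4.1574 and y* = 3.700312·4.1574 = 15.3835.

y* = 15.3835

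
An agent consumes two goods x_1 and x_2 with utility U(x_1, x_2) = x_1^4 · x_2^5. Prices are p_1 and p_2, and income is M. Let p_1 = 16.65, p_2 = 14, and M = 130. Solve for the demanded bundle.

The MRS is (4/5)·x_2/x_1. Set MRS = p_1/p_2.
So 4·p_2·x_2 = 5·p_1·x_1; combined with the budget, a share 4/9 of income goes to x_1.
Demand: x_1*(p_1,p_2,M) = 4/9·M/p_1 and x_2* = 5/9·M/p_2.
At p_1=16.65, p_2=14, M=130: x_1* = 4/9·130/16.65 = 3.4701, x_2* = 5.1587.

x_1* = 3.4701, x_2* = 5.1587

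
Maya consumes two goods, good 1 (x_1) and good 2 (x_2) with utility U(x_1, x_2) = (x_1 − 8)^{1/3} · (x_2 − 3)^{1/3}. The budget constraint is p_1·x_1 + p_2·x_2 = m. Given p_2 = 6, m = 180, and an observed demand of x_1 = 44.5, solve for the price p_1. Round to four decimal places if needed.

p_1 = 2

MRS = (x_2−3)/(x_1−8). Tangency with p_1/p_2 gives x_2−3 = (p_1/p_2)·(x_1−8).
Substituting into the budget: x_1* = 8 + 0.5·(m − 8·p_1 − 3·p_2)/p_1, and x_2* = 3 + 0.5·(…)/p_2.
Set x_1* = 44.5 in the demand function and solve for p_1: p_1 = 2.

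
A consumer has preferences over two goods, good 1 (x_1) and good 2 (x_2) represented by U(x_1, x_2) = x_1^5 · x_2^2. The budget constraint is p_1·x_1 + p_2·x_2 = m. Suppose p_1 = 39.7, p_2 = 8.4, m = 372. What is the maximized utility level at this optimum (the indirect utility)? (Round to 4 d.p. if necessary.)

V = 2150370.0674

MU_x_1/MU_x_2 = (5·x_2)/(2·x_1); tangency sets this equal to p_1/p_2.
So 5·p_2·x_2 = 2·p_1·x_1; combined with the budget, a share 5/7 of income goes to x_1.
Demand: x_1*(p_1,p_2,m) = 5/7·m/p_1 and x_2* = 2/7·m/p_2.
At p_1=39.7, p_2=8.4, m=372: x_1* = 5/7·372/39.7 = 6.6931, x_2* = 12.6531.
Utility at the optimum: U(6.6931, 12.6531) = 2150370.0674.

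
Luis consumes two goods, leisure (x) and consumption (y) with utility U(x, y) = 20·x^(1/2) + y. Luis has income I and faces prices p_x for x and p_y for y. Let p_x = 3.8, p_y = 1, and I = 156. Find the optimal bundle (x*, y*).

x* = 6.9252, y* = 129.6842

Set MRS = p_x/p_y: 10·x^(−1/2) = p_x/p_y.
Thus x* = (10·p_y/p_x)² — independent of I — with the rest of income spent on y.
Plugging in: x* = (10·1/3.8)² = 6.9252, y* = 129.6842.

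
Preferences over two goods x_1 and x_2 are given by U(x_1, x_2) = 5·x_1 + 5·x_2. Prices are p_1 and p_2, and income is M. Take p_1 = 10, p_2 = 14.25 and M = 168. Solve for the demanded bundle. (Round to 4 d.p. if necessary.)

Perfect substitutes: compare marginal utility per dollar. 5/p_1 vs 5/p_2 → 0.5 vs 0.3509.
x_1 gives more utility per dollar, so spend all income on x_1: x_1* = M/p_1, x_2* = 0.
Numerically: x_1* = 16.8, x_2* = 0.

x_1* = 16.8, x_2* = 0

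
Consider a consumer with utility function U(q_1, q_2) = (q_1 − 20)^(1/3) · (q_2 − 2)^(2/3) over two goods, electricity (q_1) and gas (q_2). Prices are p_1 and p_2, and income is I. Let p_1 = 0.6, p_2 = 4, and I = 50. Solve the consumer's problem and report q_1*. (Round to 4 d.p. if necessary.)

MRS = (1/2)·(q_2−2)/(q_1−20). Tangency with p_1/p_2 gives q_2−2 = 2·(p_1/p_2)·(q_1−20).
Substituting into the budget: q_1* = 20 + 1/3·(I − 20·p_1 − 2·p_2)/p_1, and q_2* = 2 + 2/3·(…)/p_2.
Discretionary income = 50 − 20·0.6 − 2·4 = 30; q_1* = 20 + 1/3·30/0.6 = 36.6667.

q_1* = 36.6667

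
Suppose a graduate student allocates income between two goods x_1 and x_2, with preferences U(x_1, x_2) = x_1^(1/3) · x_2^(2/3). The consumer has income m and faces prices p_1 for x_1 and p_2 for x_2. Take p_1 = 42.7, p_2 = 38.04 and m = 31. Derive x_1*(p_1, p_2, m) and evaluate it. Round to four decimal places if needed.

x_1* = 0.242

MU_x_1/MU_x_2 = (1/3·x_2)/(2/3·x_1); tangency sets this equal to p_1/p_2.
Rearranging, p_2·x_2 = 2·p_1·x_1. Substituting into the budget gives p_1·x_1·(1 + 2) = m.
Demand: x_1*(p_1,p_2,m) = 1/3·m/p_1 and x_2* = 2/3·m/p_2.
At p_1=42.7, p_2=38.04, m=31: x_1* = 1/3·31/42.7 = 0.242.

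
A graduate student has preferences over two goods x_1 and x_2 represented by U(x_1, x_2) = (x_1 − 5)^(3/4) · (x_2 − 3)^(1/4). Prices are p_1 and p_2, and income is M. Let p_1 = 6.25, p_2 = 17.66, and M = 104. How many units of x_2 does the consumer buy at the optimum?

Let x_1' = x_1−5, x_2' = x_2−3. MRS = 3·x_2'/x_1' = p_1/p_2.
Substituting into the budget: x_1* = 5 + 0.75·(M − 5·p_1 − 3·p_2)/p_1, and x_2* = 3 + 0.25·(…)/p_2.
Discretionary income = 104 − 5·6.25 − 3·17.66 = 19.77; x_2* = 3 + 0.25·19.77/17.66 = 3.2799.

x_2* = 3.2799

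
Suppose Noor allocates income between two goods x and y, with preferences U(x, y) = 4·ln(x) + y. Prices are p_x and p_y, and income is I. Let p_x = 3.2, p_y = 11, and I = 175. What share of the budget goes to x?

share on x = 0.2514

MU_x = 4/x, MU_y = 1. Tangency: 4/x = p_x/p_y.
So x*(p_x,p_y) = 4·p_y/p_x, independent of income; and y* = (I − 4·p_y)/p_y.
At the given prices: x* = 4·11/3.2 = 13.75, and y* = 11.9091.
Expenditure on x: 3.2·13.75 = 44; share = 0.2514.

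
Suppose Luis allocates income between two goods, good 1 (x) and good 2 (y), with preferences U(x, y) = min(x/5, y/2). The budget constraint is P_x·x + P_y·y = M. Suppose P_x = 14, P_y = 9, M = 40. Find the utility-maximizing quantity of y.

Leontief preferences: the optimum is at the kink where x/5 = y/2, i.e. y = (2/5)·x.
Budget: P_x·x + P_y·(2/5)·x = M, so (5·P_x + 2·P_y)·x = 5·M.
Demand: x*(P_x,P_y,M) = 5·M/(5·P_x + 2·P_y), y* = 2·M/(5·P_x + 2·P_y).
Here 5·14 + 2·9 = 88, giving y* = 0.9091.

y* = 0.9091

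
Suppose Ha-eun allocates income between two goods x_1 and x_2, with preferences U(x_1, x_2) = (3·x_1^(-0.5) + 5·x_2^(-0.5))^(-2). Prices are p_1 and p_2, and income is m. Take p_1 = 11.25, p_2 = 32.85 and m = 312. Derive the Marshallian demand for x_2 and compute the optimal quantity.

x_2* = 6.3415

MRS = MU_x_1/MU_x_2 = (3/5)·(x_2/x_1)^(1.5). Set equal to p_1/p_2.
Hence x_2/x_1 = ((5/3)·p_1/p_2)^(1/(1.5)), i.e. raised to the 2/3 power.
Substitute x_2 = (x_2/x_1)·x_1 into the budget: x_1* = m/(p_1 + p_2·(x_2/x_1)).
Numerically x_2/x_1 = 0.688088, so x_1* = 312/(11.25 + 32.85·0.688088) = 9.2161 and x_2* = 0.688088·9.2161 = 6.3415.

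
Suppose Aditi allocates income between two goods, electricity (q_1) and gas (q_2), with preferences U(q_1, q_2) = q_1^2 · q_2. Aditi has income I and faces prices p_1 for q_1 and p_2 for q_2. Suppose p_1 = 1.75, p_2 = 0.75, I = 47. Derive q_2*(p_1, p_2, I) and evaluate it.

Tangency: MRS = 2·q_2/q_1 = p_1/p_2.
So 2·p_2·q_2 = p_1·q_1; combined with the budget, a share 2/3 of income goes to q_1.
Demand: q_1*(p_1,p_2,I) = 2/3·I/p_1 and q_2* = 1/3·I/p_2.
At p_1=1.75, p_2=0.75, I=47: q_2* = 1/3·47/0.75 = 20.8889.

q_2* = 20.8889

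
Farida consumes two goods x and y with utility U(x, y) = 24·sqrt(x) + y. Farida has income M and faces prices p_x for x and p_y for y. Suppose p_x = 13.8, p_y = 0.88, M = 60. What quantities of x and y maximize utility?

Utility is quasi-linear in y; the FOC for x is 12/√x = p_x/p_y.
Thus x* = (12·p_y/p_x)² — independent of M — with the rest of income spent on y.
Plugging in: x* = (12·0.88/13.8)² = 0.5856, y* = 58.9992.

x* = 0.5856, y* = 58.9992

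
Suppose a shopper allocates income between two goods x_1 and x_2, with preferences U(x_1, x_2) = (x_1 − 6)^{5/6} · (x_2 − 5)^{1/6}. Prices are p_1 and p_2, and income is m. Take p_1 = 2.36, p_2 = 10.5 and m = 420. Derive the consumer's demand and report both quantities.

x_1* = 130.7669, x_2* = 10.6086

Let x_1' = x_1−6, x_2' = x_2−5. MRS = 5·x_2'/x_1' = p_1/p_2.
After buying the subsistence bundle (6, 5), a share 5/6 of the remaining income goes to x_1: x_1* = 6 + 5/6·(m − 6p_1 − 5p_2)/p_1.
Discretionary income = 420 − 6·2.36 − 5·10.5 = 353.34; x_1* = 6 + 5/6·353.34/2.36 = 130.7669; x_2* = 5 + 1/6·353.34/10.5 = 10.6086.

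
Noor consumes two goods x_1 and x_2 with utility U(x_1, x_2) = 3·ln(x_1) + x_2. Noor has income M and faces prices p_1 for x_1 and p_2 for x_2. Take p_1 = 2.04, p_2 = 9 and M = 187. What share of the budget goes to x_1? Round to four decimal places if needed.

Set MRS = p_1/p_2: (3/x_1)/1 = p_1/p_2.
So x_1*(p_1,p_2) = 3·p_2/p_1, independent of income; and x_2* = (M − 3·p_2)/p_2.
At the given prices: x_1* = 3·9/2.04 = 13.2353, and x_2* = 17.7778.
Expenditure on x_1: 2.04·13.2353 = 27; share = 0.1444.

share on x_1 = 0.1444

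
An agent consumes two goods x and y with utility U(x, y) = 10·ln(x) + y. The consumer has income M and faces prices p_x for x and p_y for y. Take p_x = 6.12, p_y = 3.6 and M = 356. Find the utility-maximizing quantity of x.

x* = 5.8824

MU_x = 10/x, MU_y = 1. Tangency: 10/x = p_x/p_y.
So x*(p_x,p_y) = 10·p_y/p_x, independent of income; and y* = (M − 10·p_y)/p_y.
At the given prices: x* = 10·3.6/6.12 = 5.8824.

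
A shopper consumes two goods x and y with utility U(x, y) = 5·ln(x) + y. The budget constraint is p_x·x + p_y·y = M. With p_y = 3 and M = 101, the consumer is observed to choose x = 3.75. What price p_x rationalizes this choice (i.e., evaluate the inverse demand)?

p_x = 4

Set MRS = p_x/p_y: (5/x)/1 = p_x/p_y.
So x*(p_x,p_y) = 5·p_y/p_x, independent of income; and y* = (M − 5·p_y)/p_y.
Set x* = 3.75 in the demand function and solve for p_x: p_x = 4.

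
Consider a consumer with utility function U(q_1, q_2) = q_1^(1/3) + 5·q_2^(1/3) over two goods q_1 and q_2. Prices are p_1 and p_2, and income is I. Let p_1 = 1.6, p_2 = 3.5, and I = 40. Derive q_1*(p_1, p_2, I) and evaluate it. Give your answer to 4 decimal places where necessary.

q_1* = 2.9208

From the CES first-order condition, (1/5)·(q_2/q_1)^(2/3) = p_1/p_2.
Hence q_2/q_1 = (5·p_1/p_2)^(1/(2/3)), i.e. raised to the 1.5 power.
Substitute q_2 = (q_2/q_1)·q_1 into the budget: q_1* = I/(p_1 + p_2·(q_2/q_1)).
Numerically q_2/q_1 = 3.455675, so q_1* = 40/(1.6 + 3.5·3.455675) = 2.9208.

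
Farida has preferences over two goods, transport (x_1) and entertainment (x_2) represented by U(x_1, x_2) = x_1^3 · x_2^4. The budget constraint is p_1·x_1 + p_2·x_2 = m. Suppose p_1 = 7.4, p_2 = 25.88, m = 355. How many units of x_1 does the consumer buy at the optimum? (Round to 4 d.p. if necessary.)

MU_x_1/MU_x_2 = (3·x_2)/(4·x_1); tangency sets this equal to p_1/p_2.
So 3·p_2·x_2 = 4·p_1·x_1; combined with the budget, a share 3/7 of income goes to x_1.
Demand: x_1*(p_1,p_2,m) = 3/7·m/p_1 and x_2* = 4/7·m/p_2.
At p_1=7.4, p_2=25.88, m=355: x_1* = 3/7·355/7.4 = 20.5598.

x_1* = 20.5598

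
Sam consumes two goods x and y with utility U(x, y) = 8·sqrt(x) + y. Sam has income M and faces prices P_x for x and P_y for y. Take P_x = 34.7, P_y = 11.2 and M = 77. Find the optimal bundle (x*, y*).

x* = 1.6669, y* = 1.7107

Set MRS = P_x/P_y: 4·x^(−1/2) = P_x/P_y.
Thus x* = (4·P_y/P_x)² — independent of M — with the rest of income spent on y.
Plugging in: x* = (4·11.2/34.7)² = 1.6669, y* = 1.7107.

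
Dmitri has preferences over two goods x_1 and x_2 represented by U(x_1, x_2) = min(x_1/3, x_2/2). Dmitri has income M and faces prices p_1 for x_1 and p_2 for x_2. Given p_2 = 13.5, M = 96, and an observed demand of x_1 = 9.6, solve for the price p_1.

Leontief preferences: the optimum is at the kink where x_1/3 = x_2/2, i.e. x_2 = (2/3)·x_1.
Budget: p_1·x_1 + p_2·(2/3)·x_1 = M, so (3·p_1 + 2·p_2)·x_1 = 3·M.
Demand: x_1*(p_1,p_2,M) = 3·M/(3·p_1 + 2·p_2), x_2* = 2·M/(3·p_1 + 2·p_2).
Set x_1* = 9.6 in the demand function and solve for p_1: p_1 = 1.

p_1 = 1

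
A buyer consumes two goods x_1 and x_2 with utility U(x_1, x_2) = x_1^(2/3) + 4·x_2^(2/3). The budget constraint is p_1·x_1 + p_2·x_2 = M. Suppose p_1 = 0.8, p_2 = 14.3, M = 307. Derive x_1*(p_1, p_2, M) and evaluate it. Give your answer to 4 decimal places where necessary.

x_1* = 319.7109

MU_x_1 ∝ x_1^(-1/3), MU_x_2 ∝ 4·x_2^(-1/3), so MRS = (1/4)·(x_2/x_1)^(1/3) = p_1/p_2.
Hence x_2/x_1 = (4·p_1/p_2)^(1/(1/3)), i.e. raised to the 3 power.
Substitute x_2 = (x_2/x_1)·x_1 into the budget: x_1* = M/(p_1 + p_2·(x_2/x_1)).
Numerically x_2/x_1 = 0.011206, so x_1* = 307/(0.8 + 14.3·0.011206) = 319.7109.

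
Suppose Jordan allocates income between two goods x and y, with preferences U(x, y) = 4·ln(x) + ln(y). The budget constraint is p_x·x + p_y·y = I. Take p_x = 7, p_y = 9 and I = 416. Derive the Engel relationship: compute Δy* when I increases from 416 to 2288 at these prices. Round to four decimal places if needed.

MU_x/MU_y = (4·y)/(x); tangency sets this equal to p_x/p_y.
Rearranging, p_y·y = (1/4)·p_x·x. Substituting into the budget gives p_x·x·(1 + (1/4)) = I.
Demand: x*(p_x,p_y,I) = 0.8·I/p_x and y* = 0.2·I/p_y.
At p_x=7, p_y=9, I=416: y* = 0.2·416/9 = 9.2444.
At I' = 2288: y* = 50.8444. Change: 50.8444 − 9.2444 = 41.6.

Δy* = 41.6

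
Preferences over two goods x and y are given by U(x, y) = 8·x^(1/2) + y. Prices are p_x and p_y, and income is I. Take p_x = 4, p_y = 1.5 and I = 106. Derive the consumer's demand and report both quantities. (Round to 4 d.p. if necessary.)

Utility is quasi-linear in y; the FOC for x is 4/√x = p_x/p_y.
Solve: √x = 4·p_y/p_x, so x*(p_x,p_y) = (4·p_y/p_x)², and y* = (I − p_x·x*)/p_y.
Plugging in: x* = (4·1.5/4)² = 2.25, y* = 64.6667.

x* = 2.25, y* = 64.6667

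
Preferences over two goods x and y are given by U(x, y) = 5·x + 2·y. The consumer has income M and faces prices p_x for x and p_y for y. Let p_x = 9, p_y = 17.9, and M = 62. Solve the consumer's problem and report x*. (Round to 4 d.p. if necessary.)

Linear utility — the consumer picks whichever good has higher MU/price: 5/9 = 0.5556 vs 2/17.9 = 0.1117.
x gives more utility per dollar, so spend all income on x: x* = M/p_x, y* = 0.
Numerically: x* = 6.8889, y* = 0.

x* = 6.8889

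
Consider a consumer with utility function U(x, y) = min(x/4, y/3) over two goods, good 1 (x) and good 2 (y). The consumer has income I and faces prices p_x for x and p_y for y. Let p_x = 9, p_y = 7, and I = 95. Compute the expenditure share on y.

Leontief preferences: the optimum is at the kink where x/4 = y/3, i.e. y = (3/4)·x.
Budget: p_x·x + p_y·(3/4)·x = I, so (4·p_x + 3·p_y)·x = 4·I.
Demand: x*(p_x,p_y,I) = 4·I/(4·p_x + 3·p_y), y* = 3·I/(4·p_x + 3·p_y).
Here 4·9 + 3·7 = 57, giving x* = 6.6667 and y* = 5.
Expenditure on y: 7·5 = 35; share = 0.3684.

share on y = 0.3684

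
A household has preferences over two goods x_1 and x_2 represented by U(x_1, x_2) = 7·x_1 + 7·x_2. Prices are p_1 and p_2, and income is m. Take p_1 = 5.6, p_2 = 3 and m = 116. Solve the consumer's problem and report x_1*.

x_1* = 0

Numerically: x_1* = 0, x_2* = 38.6667.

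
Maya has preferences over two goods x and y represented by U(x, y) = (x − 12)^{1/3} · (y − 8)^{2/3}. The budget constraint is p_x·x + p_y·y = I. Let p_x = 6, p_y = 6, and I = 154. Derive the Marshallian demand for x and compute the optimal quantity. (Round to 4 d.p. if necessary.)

x* = 13.8889

This is Cobb-Douglas in (x−12, y−8): tangency gives 1/3·p_y·(y−8) = 2/3·p_x·(x−12).
Substituting into the budget: x* = 12 + 1/3·(I − 12·p_x − 8·p_y)/p_x, and y* = 8 + 2/3·(…)/p_y.
Discretionary income = 154 − 12·6 − 8·6 = 34; x* = 12 + 1/3·34/6 = 13.8889.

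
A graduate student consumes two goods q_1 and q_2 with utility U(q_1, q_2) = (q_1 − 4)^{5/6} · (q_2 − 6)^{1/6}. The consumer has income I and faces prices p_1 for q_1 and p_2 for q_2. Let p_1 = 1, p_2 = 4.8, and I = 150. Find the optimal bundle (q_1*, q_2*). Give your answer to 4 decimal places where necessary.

q_1* = 101.6667, q_2* = 10.0694

This is Cobb-Douglas in (q_1−4, q_2−6): tangency gives 5/6·p_2·(q_2−6) = 1/6·p_1·(q_1−4).
Substituting into the budget: q_1* = 4 + 5/6·(I − 4·p_1 − 6·p_2)/p_1, and q_2* = 6 + 1/6·(…)/p_2.
Discretionary income = 150 − 4·1 − 6·4.8 = 117.2; q_1* = 4 + 5/6·117.2/1 = 101.6667; q_2* = 6 + 1/6·117.2/4.8 = 10.0694.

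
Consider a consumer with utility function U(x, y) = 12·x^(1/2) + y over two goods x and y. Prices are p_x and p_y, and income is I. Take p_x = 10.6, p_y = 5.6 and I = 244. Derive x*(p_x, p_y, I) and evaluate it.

MU_x = 6/√x, MU_y = 1. Tangency: 6/√x = p_x/p_y.
Solve: √x = 6·p_y/p_x, so x*(p_x,p_y) = (6·p_y/p_x)², and y* = (I − p_x·x*)/p_y.
Plugging in: x* = (6·5.6/10.6)² = 10.0477.

x* = 10.0477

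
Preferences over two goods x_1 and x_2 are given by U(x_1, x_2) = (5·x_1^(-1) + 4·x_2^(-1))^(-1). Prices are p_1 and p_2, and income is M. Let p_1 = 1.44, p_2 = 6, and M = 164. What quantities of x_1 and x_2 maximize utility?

x_1* = 40.3041, x_2* = 17.6604

Numerically x_2/x_1 = 0.438178, so x_1* = 164/(1.44 + 6·0.438178) = 40.3041 and x_2* = 0.438178·40.3041 = 17.6604.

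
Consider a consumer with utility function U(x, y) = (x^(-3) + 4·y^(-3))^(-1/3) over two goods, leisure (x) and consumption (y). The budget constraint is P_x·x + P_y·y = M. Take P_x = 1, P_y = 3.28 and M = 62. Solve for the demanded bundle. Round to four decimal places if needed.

From the CES first-order condition, (1/4)·(y/x)^(4) = P_x/P_y.
Solve for the ratio: y/x = [4·P_x/P_y]^(0.25).
Substitute y = (y/x)·x into the budget: x* = M/(P_x + P_y·(y/x)).
Numerically y/x = 1.050864, so x* = 62/(1 + 3.28·1.050864) = 13.9425 and y* = 1.050864·13.9425 = 14.6517.

x* = 13.9425, y* = 14.6517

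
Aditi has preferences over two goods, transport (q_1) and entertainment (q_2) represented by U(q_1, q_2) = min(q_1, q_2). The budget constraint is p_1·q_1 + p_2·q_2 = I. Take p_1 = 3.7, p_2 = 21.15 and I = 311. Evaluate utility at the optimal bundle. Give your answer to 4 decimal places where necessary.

V = 12.5151

Leontief preferences: the optimum is at the kink where q_1/1 = q_2/1, i.e. q_2 = q_1.
Budget: p_1·q_1 + p_2·q_1 = I, so (p_1 + p_2)·q_1 = I.
Demand: q_1*(p_1,p_2,I) = I/(p_1 + p_2), q_2* = I/(p_1 + p_2).
Here 3.7 + 21.15 = 24.85, giving q_1* = 12.5151 and q_2* = 12.5151.
Utility at the optimum: U(12.5151, 12.5151) = 12.5151.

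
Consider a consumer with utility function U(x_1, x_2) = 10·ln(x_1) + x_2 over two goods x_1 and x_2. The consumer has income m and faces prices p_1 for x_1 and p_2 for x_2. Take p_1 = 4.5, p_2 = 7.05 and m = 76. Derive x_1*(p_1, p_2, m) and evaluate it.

x_1* = 15.6667

Set MRS = p_1/p_2: (10/x_1)/1 = p_1/p_2.
So x_1*(p_1,p_2) = 10·p_2/p_1, independent of income; and x_2* = (m − 10·p_2)/p_2.
At the given prices: x_1* = 10·7.05/4.5 = 15.6667.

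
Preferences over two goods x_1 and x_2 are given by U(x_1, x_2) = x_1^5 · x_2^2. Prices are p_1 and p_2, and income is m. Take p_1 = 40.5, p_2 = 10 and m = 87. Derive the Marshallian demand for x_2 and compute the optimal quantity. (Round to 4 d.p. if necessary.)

x_2* = 2.4857

Demand: x_1*(p_1,p_2,m) = 5/7·m/p_1 and x_2* = 2/7·m/p_2.
At p_1=40.5, p_2=10, m=87: x_2* = 2/7·87/10 = 2.4857.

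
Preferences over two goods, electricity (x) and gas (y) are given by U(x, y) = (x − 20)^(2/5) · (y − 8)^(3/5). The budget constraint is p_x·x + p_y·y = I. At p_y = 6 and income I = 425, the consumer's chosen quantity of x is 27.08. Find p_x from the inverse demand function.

p_x = 10

Let x' = x−20, y' = y−8. MRS = (2/3)·y'/x' = p_x/p_y.
After buying the subsistence bundle (20, 8), a share 0.4 of the remaining income goes to x: x* = 20 + 0.4·(I − 20p_x − 8p_y)/p_x.
Set x* = 27.08 in the demand function and solve for p_x: p_x = 10.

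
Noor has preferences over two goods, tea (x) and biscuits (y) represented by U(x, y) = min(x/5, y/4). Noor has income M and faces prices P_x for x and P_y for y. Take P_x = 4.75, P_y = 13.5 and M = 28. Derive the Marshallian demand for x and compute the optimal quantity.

x* = 1.8006

Leontief preferences: the optimum is at the kink where x/5 = y/4, i.e. y = (4/5)·x.
Budget: P_x·x + P_y·(4/5)·x = M, so (5·P_x + 4·P_y)·x = 5·M.
Demand: x*(P_x,P_y,M) = 5·M/(5·P_x + 4·P_y), y* = 4·M/(5·P_x + 4·P_y).
Here 5·4.75 + 4·13.5 = 77.75, giving x* = 1.8006.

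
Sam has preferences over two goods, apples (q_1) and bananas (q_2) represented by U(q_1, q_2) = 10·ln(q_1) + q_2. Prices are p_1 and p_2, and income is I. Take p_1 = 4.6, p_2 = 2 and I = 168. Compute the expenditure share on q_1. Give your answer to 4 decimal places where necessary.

MU_q_1 = 10/q_1, MU_q_2 = 1. Tangency: 10/q_1 = p_1/p_2.
So q_1*(p_1,p_2) = 10·p_2/p_1, independent of income; and q_2* = (I − 10·p_2)/p_2.
At the given prices: q_1* = 10·2/4.6 = 4.3478, and q_2* = 74.
Expenditure on q_1: 4.6·4.3478 = 20; share = 0.119.

share on q_1 = 0.119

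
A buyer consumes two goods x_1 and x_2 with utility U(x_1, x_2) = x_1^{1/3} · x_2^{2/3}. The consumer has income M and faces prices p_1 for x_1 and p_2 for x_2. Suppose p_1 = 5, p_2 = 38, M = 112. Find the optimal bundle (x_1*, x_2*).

x_1* = 7.4667, x_2* = 1.9649

Tangency: MRS = (1/2)·x_2/x_1 = p_1/p_2.
So 1/3·p_2·x_2 = 2/3·p_1·x_1; combined with the budget, a share 1/3 of income goes to x_1.
Demand: x_1*(p_1,p_2,M) = 1/3·M/p_1 and x_2* = 2/3·M/p_2.
At p_1=5, p_2=38, M=112: x_1* = 1/3·112/5 = 7.4667, x_2* = 1.9649.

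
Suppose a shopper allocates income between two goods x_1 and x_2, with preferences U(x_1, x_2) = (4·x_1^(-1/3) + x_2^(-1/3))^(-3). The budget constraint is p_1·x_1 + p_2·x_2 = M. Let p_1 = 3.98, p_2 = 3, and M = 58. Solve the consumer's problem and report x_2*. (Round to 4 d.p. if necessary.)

x_2* = 4.7908

Substitute x_2 = (x_2/x_1)·x_1 into the budget: x_1* = M/(p_1 + p_2·(x_2/x_1)).
Numerically x_2/x_1 = 0.437045, so x_1* = 58/(3.98 + 3·0.437045) = 10.9617 and x_2* = 0.437045·10.9617 = 4.7908.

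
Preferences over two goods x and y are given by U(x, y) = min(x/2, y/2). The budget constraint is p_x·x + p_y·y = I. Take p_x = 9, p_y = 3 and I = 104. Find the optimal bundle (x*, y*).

With perfect complements, no substitution: consume in ratio x:y = 2:2.
Budget: p_x·x + p_y·x = I, so (2·p_x + 2·p_y)·x = 2·I.
Demand: x*(p_x,p_y,I) = 2·I/(2·p_x + 2·p_y), y* = 2·I/(2·p_x + 2·p_y).
Here 2·9 + 2·3 = 24, giving x* = 8.6667 and y* = 8.6667.

x* = 8.6667, y* = 8.6667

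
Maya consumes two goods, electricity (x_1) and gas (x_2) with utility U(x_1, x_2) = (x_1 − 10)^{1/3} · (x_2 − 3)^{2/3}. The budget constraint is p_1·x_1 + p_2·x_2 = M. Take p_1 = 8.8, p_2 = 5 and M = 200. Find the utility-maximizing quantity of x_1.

x_1* = 13.6742

This is Cobb-Douglas in (x_1−10, x_2−3): tangency gives 1/3·p_2·(x_2−3) = 2/3·p_1·(x_1−10).
Substituting into the budget: x_1* = 10 + 1/3·(M − 10·p_1 − 3·p_2)/p_1, and x_2* = 3 + 2/3·(…)/p_2.
Discretionary income = 200 − 10·8.8 − 3·5 = 97; x_1* = 10 + 1/3·97/8.8 = 13.6742.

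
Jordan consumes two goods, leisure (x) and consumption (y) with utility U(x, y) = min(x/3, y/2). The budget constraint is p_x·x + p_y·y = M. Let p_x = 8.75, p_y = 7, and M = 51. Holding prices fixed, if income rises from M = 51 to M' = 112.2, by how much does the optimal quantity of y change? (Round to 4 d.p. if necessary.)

Demand: x*(p_x,p_y,M) = 3·M/(3·p_x + 2·p_y), y* = 2·M/(3·p_x + 2·p_y).
Here 3·8.75 + 2·7 = 40.25, giving y* = 2.5342.
At M' = 112.2: y* = 5.5752. Change: 5.5752 − 2.5342 = 3.041.

Δy* = 3.041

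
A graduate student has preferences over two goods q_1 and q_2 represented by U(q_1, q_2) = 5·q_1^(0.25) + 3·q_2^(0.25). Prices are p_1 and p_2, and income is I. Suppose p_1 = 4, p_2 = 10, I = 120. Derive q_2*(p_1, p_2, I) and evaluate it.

MU_q_1 ∝ 5·q_1^(-0.75), MU_q_2 ∝ 3·q_2^(-0.75), so MRS = (5/3)·(q_2/q_1)^(0.75) = p_1/p_2.
Hence q_2/q_1 = ((3/5)·p_1/p_2)^(1/(0.75)), i.e. raised to the 4/3 power.
With the ratio pinned down, the budget gives q_1* = I/(p_1 + p_2·(q_2/q_1)) and q_2* = (q_2/q_1)·q_1*.
Numerically q_2/q_1 = 0.149147, so q_1* = 120/(4 + 10·0.149147) = 21.8521 and q_2* = 0.149147·21.8521 = 3.2592.

q_2* = 3.2592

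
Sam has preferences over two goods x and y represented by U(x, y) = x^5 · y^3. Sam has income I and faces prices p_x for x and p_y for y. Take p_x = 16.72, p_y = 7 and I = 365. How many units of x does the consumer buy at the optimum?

Demand: x*(p_x,p_y,I) = 0.625·I/p_x and y* = 0.375·I/p_y.
At p_x=16.72, p_y=7, I=365: x* = 0.625·365/16.72 = 13.6438.

x* = 13.6438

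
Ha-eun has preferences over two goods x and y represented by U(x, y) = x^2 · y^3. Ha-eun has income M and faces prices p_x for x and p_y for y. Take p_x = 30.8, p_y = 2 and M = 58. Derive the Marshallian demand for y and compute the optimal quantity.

The MRS is (2/3)·y/x. Set MRS = p_x/p_y.
So 2·p_y·y = 3·p_x·x; combined with the budget, a share 0.4 of income goes to x.
Demand: x*(p_x,p_y,M) = 0.4·M/p_x and y* = 0.6·M/p_y.
At p_x=30.8, p_y=2, M=58: y* = 0.6·58/2 = 17.4.

y* = 17.4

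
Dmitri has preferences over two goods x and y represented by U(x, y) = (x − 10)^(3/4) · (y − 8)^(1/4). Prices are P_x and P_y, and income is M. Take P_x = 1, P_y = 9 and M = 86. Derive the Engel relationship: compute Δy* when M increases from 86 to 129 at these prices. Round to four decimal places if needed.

Δy* = 1.1944

MRS = 3·(y−8)/(x−10). Tangency with P_x/P_y gives y−8 = (1/3)·(P_x/P_y)·(x−10).
After buying the subsistence bundle (10, 8), a share 0.75 of the remaining income goes to x: x* = 10 + 0.75·(M − 10P_x − 8P_y)/P_x.
Discretionary income = 86 − 10·1 − 8·9 = 4; y* = 8 + 0.25·4/9 = 8.1111.
At M' = 129: y* = 9.3056. Change: 9.3056 − 8.1111 = 1.1944.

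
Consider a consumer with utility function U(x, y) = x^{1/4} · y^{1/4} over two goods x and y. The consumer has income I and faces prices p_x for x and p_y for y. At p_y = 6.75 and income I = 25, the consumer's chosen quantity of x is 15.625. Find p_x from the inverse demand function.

p_x = 0.8

The MRS is y/x. Set MRS = p_x/p_y.
Rearranging, p_y·y = p_x·x. Substituting into the budget gives p_x·x·(1 + 1) = I.
Demand: x*(p_x,p_y,I) = 0.5·I/p_x and y* = 0.5·I/p_y.
Set x* = 15.625 in the demand function and solve for p_x: p_x = 0.8.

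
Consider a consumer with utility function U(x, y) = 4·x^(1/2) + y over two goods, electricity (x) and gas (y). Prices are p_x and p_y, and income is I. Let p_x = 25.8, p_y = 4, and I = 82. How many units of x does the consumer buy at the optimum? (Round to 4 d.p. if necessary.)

Utility is quasi-linear in y; the FOC for x is 2/√x = p_x/p_y.
Solve: √x = 2·p_y/p_x, so x*(p_x,p_y) = (2·p_y/p_x)², and y* = (I − p_x·x*)/p_y.
Plugging in: x* = (2·4/25.8)² = 0.0961.

x* = 0.0961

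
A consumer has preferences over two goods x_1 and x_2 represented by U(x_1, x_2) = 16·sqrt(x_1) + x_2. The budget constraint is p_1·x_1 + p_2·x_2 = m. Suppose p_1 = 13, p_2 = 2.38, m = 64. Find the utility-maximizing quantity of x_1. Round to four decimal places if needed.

Utility is quasi-linear in x_2; the FOC for x_1 is 8/√x_1 = p_1/p_2.
Thus x_1* = (8·p_2/p_1)² — independent of m — with the rest of income spent on x_2.
Plugging in: x_1* = (8·2.38/13)² = 2.1451.

x_1* = 2.1451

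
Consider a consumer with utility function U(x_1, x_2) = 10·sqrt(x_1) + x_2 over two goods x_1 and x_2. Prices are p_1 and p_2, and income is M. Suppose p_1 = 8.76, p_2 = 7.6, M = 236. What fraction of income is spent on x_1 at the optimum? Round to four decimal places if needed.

share on x_1 = 0.6985

Utility is quasi-linear in x_2; the FOC for x_1 is 5/√x_1 = p_1/p_2.
Solve: √x_1 = 5·p_2/p_1, so x_1*(p_1,p_2) = (5·p_2/p_1)², and x_2* = (M − p_1·x_1*)/p_2.
Plugging in: x_1* = (5·7.6/8.76)² = 18.8174, x_2* = 9.3631.
Expenditure on x_1: 8.76·18.8174 = 164.8402; share = 0.6985.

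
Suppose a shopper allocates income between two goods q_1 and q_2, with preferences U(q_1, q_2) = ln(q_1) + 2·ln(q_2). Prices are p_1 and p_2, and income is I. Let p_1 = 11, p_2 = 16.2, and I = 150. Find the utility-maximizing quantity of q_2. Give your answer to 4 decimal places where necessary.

Tangency: MRS = (1/2)·q_2/q_1 = p_1/p_2.
Rearranging, p_2·q_2 = 2·p_1·q_1. Substituting into the budget gives p_1·q_1·(1 + 2) = I.
Demand: q_1*(p_1,p_2,I) = 1/3·I/p_1 and q_2* = 2/3·I/p_2.
At p_1=11, p_2=16.2, I=150: q_2* = 2/3·150/16.2 = 6.1728.

q_2* = 6.1728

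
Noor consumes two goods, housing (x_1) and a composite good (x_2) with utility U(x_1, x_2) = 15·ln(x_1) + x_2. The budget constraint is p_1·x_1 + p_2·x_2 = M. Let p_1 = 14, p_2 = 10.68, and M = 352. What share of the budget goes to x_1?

share on x_1 = 0.4551

So x_1*(p_1,p_2) = 15·p_2/p_1, independent of income; and x_2* = (M − 15·p_2)/p_2.
At the given prices: x_1* = 15·10.68/14 = 11.4429, and x_2* = 17.9588.
Expenditure on x_1: 14·11.4429 = 160.2; share = 0.4551.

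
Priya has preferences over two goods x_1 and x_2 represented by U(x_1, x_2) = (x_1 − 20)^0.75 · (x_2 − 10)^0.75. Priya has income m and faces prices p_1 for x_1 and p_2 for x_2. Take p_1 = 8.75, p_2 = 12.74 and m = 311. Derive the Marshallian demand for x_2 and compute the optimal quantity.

x_2* = 10.3375

MRS = (x_2−10)/(x_1−20). Tangency with p_1/p_2 gives x_2−10 = (p_1/p_2)·(x_1−20).
Substituting into the budget: x_1* = 20 + 0.5·(m − 20·p_1 − 10·p_2)/p_1, and x_2* = 10 + 0.5·(…)/p_2.
Discretionary income = 311 − 20·8.75 − 10·12.74 = 8.6; x_2* = 10 + 0.5·8.6/12.74 = 10.3375.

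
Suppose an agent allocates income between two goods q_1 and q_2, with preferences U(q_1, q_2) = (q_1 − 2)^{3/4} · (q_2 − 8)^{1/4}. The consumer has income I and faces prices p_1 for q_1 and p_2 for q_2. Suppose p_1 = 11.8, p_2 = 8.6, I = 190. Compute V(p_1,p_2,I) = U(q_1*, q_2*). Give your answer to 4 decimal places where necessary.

MRS = 3·(q_2−8)/(q_1−2). Tangency with p_1/p_2 gives q_2−8 = (1/3)·(p_1/p_2)·(q_1−2).
Substituting into the budget: q_1* = 2 + 0.75·(I − 2·p_1 − 8·p_2)/p_1, and q_2* = 8 + 0.25·(…)/p_2.
Discretionary income = 190 − 2·11.8 − 8·8.6 = 97.6; q_1* = 2 + 0.75·97.6/11.8 = 8.2034; q_2* = 8 + 0.25·97.6/8.6 = 10.8372.
Utility at the optimum: U(8.2034, 10.8372) = 5.1015.

V = 5.1015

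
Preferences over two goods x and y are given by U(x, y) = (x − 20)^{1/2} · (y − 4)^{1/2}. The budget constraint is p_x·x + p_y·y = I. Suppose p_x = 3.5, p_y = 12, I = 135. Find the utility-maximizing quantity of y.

y* = 4.7083

Let x' = x−20, y' = y−4. MRS = y'/x' = p_x/p_y.
After buying the subsistence bundle (20, 4), a share 0.5 of the remaining income goes to x: x* = 20 + 0.5·(I − 20p_x − 4p_y)/p_x.
Discretionary income = 135 − 20·3.5 − 4·12 = 17; y* = 4 + 0.5·17/12 = 4.7083.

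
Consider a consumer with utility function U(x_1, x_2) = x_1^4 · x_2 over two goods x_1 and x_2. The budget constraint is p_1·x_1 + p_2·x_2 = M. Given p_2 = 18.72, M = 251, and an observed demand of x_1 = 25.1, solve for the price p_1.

p_1 = 8

MU_x_1/MU_x_2 = (4·x_2)/(x_1); tangency sets this equal to p_1/p_2.
So 4·p_2·x_2 = p_1·x_1; combined with the budget, a share 0.8 of income goes to x_1.
Demand: x_1*(p_1,p_2,M) = 0.8·M/p_1 and x_2* = 0.2·M/p_2.
Set x_1* = 25.1 in the demand function and solve for p_1: p_1 = 8.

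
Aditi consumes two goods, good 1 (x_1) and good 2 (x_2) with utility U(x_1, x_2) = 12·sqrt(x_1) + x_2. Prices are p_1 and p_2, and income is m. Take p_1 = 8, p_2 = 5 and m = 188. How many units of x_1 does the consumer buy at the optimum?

x_1* = 14.0625

Set MRS = p_1/p_2: 6·x_1^(−1/2) = p_1/p_2.
Solve: √x_1 = 6·p_2/p_1, so x_1*(p_1,p_2) = (6·p_2/p_1)², and x_2* = (m − p_1·x_1*)/p_2.
Plugging in: x_1* = (6·5/8)² = 14.0625.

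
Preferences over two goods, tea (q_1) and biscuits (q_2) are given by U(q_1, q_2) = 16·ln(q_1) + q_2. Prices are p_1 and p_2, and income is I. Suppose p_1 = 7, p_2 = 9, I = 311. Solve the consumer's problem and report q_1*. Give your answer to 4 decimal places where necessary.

MU_q_1 = 16/q_1, MU_q_2 = 1. Tangency: 16/q_1 = p_1/p_2.
So q_1*(p_1,p_2) = 16·p_2/p_1, independent of income; and q_2* = (I − 16·p_2)/p_2.
At the given prices: q_1* = 16·9/7 = 20.5714.

q_1* = 20.5714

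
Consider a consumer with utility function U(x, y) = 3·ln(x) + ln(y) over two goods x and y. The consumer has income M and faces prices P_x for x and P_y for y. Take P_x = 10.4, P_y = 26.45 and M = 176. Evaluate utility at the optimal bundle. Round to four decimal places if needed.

V = 8.1319

Tangency: MRS = 3·y/x = P_x/P_y.
Rearranging, P_y·y = (1/3)·P_x·x. Substituting into the budget gives P_x·x·(1 + (1/3)) = M.
Demand: x*(P_x,P_y,M) = 0.75·M/P_x and y* = 0.25·M/P_y.
At P_x=10.4, P_y=26.45, M=176: x* = 0.75·176/10.4 = 12.6923, y* = 1.6635.
Utility at the optimum: U(12.6923, 1.6635) = 8.1319.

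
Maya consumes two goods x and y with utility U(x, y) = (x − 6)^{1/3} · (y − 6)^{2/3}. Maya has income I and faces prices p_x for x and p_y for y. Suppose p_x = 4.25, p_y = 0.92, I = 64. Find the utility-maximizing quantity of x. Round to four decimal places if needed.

x* = 8.5867

Let x' = x−6, y' = y−6. MRS = (1/2)·y'/x' = p_x/p_y.
Substituting into the budget: x* = 6 + 1/3·(I − 6·p_x − 6·p_y)/p_x, and y* = 6 + 2/3·(…)/p_y.
Discretionary income = 64 − 6·4.25 − 6·0.92 = 32.98; x* = 6 + 1/3·32.98/4.25 = 8.5867.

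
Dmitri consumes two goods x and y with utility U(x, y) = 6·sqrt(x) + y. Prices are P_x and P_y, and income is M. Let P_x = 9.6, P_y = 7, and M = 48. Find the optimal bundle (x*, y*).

MU_x = 3/√x, MU_y = 1. Tangency: 3/√x = P_x/P_y.
Solve: √x = 3·P_y/P_x, so x*(P_x,P_y) = (3·P_y/P_x)², and y* = (M − P_x·x*)/P_y.
Plugging in: x* = (3·7/9.6)² = 4.7852, y* = 0.2946.

x* = 4.7852, y* = 0.2946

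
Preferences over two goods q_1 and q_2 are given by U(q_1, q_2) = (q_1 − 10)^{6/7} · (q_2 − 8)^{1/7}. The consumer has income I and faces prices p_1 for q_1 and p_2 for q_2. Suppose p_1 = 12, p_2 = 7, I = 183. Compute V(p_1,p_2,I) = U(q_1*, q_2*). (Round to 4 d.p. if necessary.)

Substituting into the budget: q_1* = 10 + 6/7·(I − 10·p_1 − 8·p_2)/p_1, and q_2* = 8 + 1/7·(…)/p_2.
Discretionary income = 183 − 10·12 − 8·7 = 7; q_1* = 10 + 6/7·7/12 = 10.5; q_2* = 8 + 1/7·7/7 = 8.1429.
Utility at the optimum: U(10.5, 8.1429) = 0.4181.

V = 0.4181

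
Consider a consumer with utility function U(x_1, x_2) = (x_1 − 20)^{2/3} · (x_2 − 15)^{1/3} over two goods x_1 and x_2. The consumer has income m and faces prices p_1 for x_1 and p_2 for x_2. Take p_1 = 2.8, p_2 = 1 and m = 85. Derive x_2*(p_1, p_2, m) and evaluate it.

Let x_1' = x_1−20, x_2' = x_2−15. MRS = 2·x_2'/x_1' = p_1/p_2.
Substituting into the budget: x_1* = 20 + 2/3·(m − 20·p_1 − 15·p_2)/p_1, and x_2* = 15 + 1/3·(…)/p_2.
Discretionary income = 85 − 20·2.8 − 15·1 = 14; x_2* = 15 + 1/3·14/1 = 19.6667.

x_2* = 19.6667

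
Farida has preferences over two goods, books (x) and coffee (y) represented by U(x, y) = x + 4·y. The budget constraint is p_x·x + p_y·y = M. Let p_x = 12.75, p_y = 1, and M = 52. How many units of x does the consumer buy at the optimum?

x* = 0

Linear utility — the consumer picks whichever good has higher MU/price: 1/12.75 = 0.0784 vs 4/1 = 4.
y gives more utility per dollar, so spend all income on y: y* = M/p_y, x* = 0.
Numerically: x* = 0, y* = 52.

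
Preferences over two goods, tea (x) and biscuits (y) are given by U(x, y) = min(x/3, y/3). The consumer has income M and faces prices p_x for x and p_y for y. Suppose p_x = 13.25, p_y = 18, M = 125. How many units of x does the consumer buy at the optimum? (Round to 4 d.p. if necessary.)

With perfect complements, no substitution: consume in ratio x:y = 3:3.
Budget: p_x·x + p_y·x = M, so (3·p_x + 3·p_y)·x = 3·M.
Demand: x*(p_x,p_y,M) = 3·M/(3·p_x + 3·p_y), y* = 3·M/(3·p_x + 3·p_y).
Here 3·13.25 + 3·18 = 93.75, giving x* = 4.

x* = 4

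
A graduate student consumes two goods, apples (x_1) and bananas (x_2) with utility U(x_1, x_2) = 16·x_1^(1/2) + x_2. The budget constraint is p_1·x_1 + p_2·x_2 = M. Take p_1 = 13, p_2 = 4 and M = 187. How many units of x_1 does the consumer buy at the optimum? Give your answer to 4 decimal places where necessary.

x_1* = 6.0592

Set MRS = p_1/p_2: 8·x_1^(−1/2) = p_1/p_2.
Solve: √x_1 = 8·p_2/p_1, so x_1*(p_1,p_2) = (8·p_2/p_1)², and x_2* = (M − p_1·x_1*)/p_2.
Plugging in: x_1* = (8·4/13)² = 6.0592.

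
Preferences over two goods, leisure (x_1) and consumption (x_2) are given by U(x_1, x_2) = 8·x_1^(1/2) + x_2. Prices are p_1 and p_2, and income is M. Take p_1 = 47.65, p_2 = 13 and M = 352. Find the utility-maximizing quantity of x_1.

x_1* = 1.1909

Utility is quasi-linear in x_2; the FOC for x_1 is 4/√x_1 = p_1/p_2.
Thus x_1* = (4·p_2/p_1)² — independent of M — with the rest of income spent on x_2.
Plugging in: x_1* = (4·13/47.65)² = 1.1909.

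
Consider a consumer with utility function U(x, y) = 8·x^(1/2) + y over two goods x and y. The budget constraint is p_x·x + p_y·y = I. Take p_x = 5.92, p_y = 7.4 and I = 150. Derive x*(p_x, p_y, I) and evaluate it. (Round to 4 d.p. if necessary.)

Set MRS = p_x/p_y: 4·x^(−1/2) = p_x/p_y.
Solve: √x = 4·p_y/p_x, so x*(p_x,p_y) = (4·p_y/p_x)², and y* = (I − p_x·x*)/p_y.
Plugging in: x* = (4·7.4/5.92)² = 25.

x* = 25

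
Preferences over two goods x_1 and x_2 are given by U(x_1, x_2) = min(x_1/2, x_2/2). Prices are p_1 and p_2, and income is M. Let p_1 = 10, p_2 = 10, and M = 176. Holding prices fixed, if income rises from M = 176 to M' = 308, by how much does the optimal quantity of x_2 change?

Leontief preferences: the optimum is at the kink where x_1/2 = x_2/2, i.e. x_2 = x_1.
Budget: p_1·x_1 + p_2·x_1 = M, so (2·p_1 + 2·p_2)·x_1 = 2·M.
Demand: x_1*(p_1,p_2,M) = 2·M/(2·p_1 + 2·p_2), x_2* = 2·M/(2·p_1 + 2·p_2).
Here 2·10 + 2·10 = 40, giving x_2* = 8.8.
At M' = 308: x_2* = 15.4. Change: 15.4 − 8.8 = 6.6.

Δx_2* = 6.6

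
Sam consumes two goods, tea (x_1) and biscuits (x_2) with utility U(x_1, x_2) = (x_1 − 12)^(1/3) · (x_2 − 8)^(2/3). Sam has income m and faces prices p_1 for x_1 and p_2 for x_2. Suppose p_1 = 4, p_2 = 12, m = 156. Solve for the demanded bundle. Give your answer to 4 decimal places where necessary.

Let x_1' = x_1−12, x_2' = x_2−8. MRS = (1/2)·x_2'/x_1' = p_1/p_2.
Substituting into the budget: x_1* = 12 + 1/3·(m − 12·p_1 − 8·p_2)/p_1, and x_2* = 8 + 2/3·(…)/p_2.
Discretionary income = 156 − 12·4 − 8·12 = 12; x_1* = 12 + 1/3·12/4 = 13; x_2* = 8 + 2/3·12/12 = 8.6667.

x_1* = 13, x_2* = 8.6667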